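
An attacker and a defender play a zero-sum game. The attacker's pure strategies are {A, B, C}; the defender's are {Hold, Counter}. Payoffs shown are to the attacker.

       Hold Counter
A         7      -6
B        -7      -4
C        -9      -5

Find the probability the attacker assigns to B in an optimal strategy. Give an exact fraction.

13/16

Row minima: A → -6, B → -7, C → -9; maximin = -6.
Column maxima: Hold → 7, Counter → -4; minimax = -4.
-6 ≠ -4, so there is no saddle point; optimal play is mixed.
C is strictly dominated by B, so the attacker never plays it.
On the remaining 2×2 (A, B vs Hold, Counter):
Let the attacker play A with probability p. Expected payoff against Hold: 7p + (-7)(1−p) = 14p − 7; against Counter: (-6)p + (-4)(1−p) = −2p − 4.
Setting these equal: 14p − 7 = −2p − 4 ⇒ 16p = 3 ⇒ p = 3/16, and the value is (14)·(3/16) − 7 = -35/8.
For the defender: with q = P(Hold), equating A's and B's payoffs gives 13q − 6 = −3q − 4 ⇒ q = 1/8.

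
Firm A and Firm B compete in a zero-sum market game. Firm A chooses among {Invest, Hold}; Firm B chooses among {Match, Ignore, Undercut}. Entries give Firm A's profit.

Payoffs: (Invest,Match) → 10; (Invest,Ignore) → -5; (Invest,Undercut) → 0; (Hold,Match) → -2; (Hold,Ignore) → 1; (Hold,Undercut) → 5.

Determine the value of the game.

0

Row minima: Invest → -5, Hold → -2; maximin = -2.
Column maxima: Match → 10, Ignore → 1, Undercut → 5; minimax = 1.
-2 ≠ 1, so there is no saddle point; optimal play is mixed.
Undercut is strictly dominated by Ignore (it gives Firm A strictly more in every row), so Firm B never plays it.
On the remaining 2×2 (Invest, Hold vs Match, Ignore):
Let Firm A play Invest with probability p. Expected payoff against Match: 10p + (-2)(1−p) = 12p − 2; against Ignore: (-5)p + 1(1−p) = −6p + 1.
Setting these equal: 12p − 2 = −6p + 1 ⇒ 18p = 3 ⇒ p = 1/6, and the value is (12)·(1/6) − 2 = 0.
For Firm B: with q = P(Match), equating Invest's and Hold's payoffs gives 15q − 5 = −3q + 1 ⇒ q = 1/3.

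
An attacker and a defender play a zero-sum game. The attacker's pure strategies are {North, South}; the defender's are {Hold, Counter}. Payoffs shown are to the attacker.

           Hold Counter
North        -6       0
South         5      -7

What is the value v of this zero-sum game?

-7/3

Row minima: North → -6, South → -7; maximin = -6.
Column maxima: Hold → 5, Counter → 0; minimax = 0.
-6 ≠ 0, so there is no saddle point; optimal play is mixed.
Let the attacker play North with probability p. Expected payoff against Hold: (-6)p + 5(1−p) = −11p + 5; against Counter: 0p + (-7)(1−p) = 7p − 7.
Setting these equal: −11p + 5 = 7p − 7 ⇒ −18p = -12 ⇒ p = 2/3, and the value is (-11)·(2/3) + 5 = -7/3.
For the defender: with q = P(Hold), equating North's and South's payoffs gives −6q = 12q − 7 ⇒ q = 7/18.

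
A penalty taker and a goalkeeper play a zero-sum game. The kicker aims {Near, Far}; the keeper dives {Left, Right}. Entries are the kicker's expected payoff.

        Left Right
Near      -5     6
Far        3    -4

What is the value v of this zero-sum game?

Row minima: Near → -5, Far → -4; maximin = -4.
Column maxima: Left → 3, Right → 6; minimax = 3.
-4 ≠ 3, so there is no saddle point; optimal play is mixed.
Let the kicker play Near with probability p. Expected payoff against Left: (-5)p + 3(1−p) = −8p + 3; against Right: 6p + (-4)(1−p) = 10p − 4.
Setting these equal: −8p + 3 = 10p − 4 ⇒ −18p = -7 ⇒ p = 7/18, and the value is (-8)·(7/18) + 3 = -1/9.
For the keeper: with q = P(Left), equating Near's and Far's payoffs gives −11q + 6 = 7q − 4 ⇒ q = 5/9.

-1/9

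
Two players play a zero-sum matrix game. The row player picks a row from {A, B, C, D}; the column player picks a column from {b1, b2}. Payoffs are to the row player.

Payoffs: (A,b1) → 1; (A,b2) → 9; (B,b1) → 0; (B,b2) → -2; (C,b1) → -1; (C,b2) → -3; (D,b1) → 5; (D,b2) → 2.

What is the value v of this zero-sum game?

Row minima: A → 1, B → -2, C → -3, D → 2; maximin = 2.
Column maxima: b1 → 5, b2 → 9; minimax = 5.
2 ≠ 5, so there is no saddle point; optimal play is mixed.
B is strictly dominated by A, so the row player never plays it.
C is strictly dominated by A, so the row player never plays it.
On the remaining 2×2 (A, D vs b1, b2):
Let the row player play A with probability p. Expected payoff against b1: 1p + 5(1−p) = −4p + 5; against b2: 9p + 2(1−p) = 7p + 2.
Setting these equal: −4p + 5 = 7p + 2 ⇒ −11p = -3 ⇒ p = 3/11, and the value is (-4)·(3/11) + 5 = 43/11.
For the column player: with q = P(b1), equating A's and D's payoffs gives −8q + 9 = 3q + 2 ⇒ q = 7/11.

43/11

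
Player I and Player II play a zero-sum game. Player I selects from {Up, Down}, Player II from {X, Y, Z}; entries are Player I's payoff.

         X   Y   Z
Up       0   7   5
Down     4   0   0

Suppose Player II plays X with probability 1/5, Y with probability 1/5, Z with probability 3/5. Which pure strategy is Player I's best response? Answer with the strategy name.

Up

Expected payoff of Up: (1/5)·0 + (1/5)·7 + (3/5)·5 = 22/5.
Expected payoff of Down: (1/5)·4 + (1/5)·0 + (3/5)·0 = 4/5.
The largest is 22/5, so Player I's best response is Up.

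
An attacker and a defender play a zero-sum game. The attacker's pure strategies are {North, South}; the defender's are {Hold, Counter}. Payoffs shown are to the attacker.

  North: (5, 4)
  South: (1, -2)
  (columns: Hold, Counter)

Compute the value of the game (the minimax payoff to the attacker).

4

Row minima: North → 4, South → -2; maximin = 4.
Column maxima: Hold → 5, Counter → 4; minimax = 4.
Since maximin = minimax = 4, there is a saddle point and the value is 4.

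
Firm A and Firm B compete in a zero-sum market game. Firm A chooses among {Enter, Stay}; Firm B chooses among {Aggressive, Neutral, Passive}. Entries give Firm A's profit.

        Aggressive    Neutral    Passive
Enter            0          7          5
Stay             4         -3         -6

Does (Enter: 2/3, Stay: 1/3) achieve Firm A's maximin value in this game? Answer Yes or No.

Against Aggressive this mix gives (2/3)·0 + (1/3)·4 = 4/3.
Against Neutral this mix gives (2/3)·7 + (1/3)·(-3) = 11/3.
Against Passive this mix gives (2/3)·5 + (1/3)·(-6) = 4/3.
All of Firm B's active replies (Aggressive, Passive) yield 4/3, and no column does worse for Firm A. The mix makes Firm B indifferent and guarantees 4/3, so it is optimal.

Yes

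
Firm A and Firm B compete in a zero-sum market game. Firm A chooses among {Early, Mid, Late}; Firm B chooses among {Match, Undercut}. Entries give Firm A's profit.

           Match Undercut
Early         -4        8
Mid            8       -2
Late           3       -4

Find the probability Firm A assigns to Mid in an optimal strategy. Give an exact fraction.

6/11

Row minima: Early → -4, Mid → -2, Late → -4; maximin = -2.
Column maxima: Match → 8, Undercut → 8; minimax = 8.
-2 ≠ 8, so there is no saddle point; optimal play is mixed.
Late is strictly dominated by Mid, so Firm A never plays it.
On the remaining 2×2 (Early, Mid vs Match, Undercut):
Let Firm A play Early with probability p. Expected payoff against Match: (-4)p + 8(1−p) = −12p + 8; against Undercut: 8p + (-2)(1−p) = 10p − 2.
Setting these equal: −12p + 8 = 10p − 2 ⇒ −22p = -10 ⇒ p = 5/11, and the value is (-12)·(5/11) + 8 = 28/11.
For Firm B: with q = P(Match), equating Early's and Mid's payoffs gives −12q + 8 = 10q − 2 ⇒ q = 5/11.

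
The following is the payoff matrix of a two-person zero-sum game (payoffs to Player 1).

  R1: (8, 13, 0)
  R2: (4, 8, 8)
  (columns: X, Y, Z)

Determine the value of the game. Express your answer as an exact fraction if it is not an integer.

Row minima: R1 → 0, R2 → 4; maximin = 4.
Column maxima: X → 8, Y → 13, Z → 8; minimax = 8.
4 ≠ 8, so there is no saddle point; optimal play is mixed.
Y is strictly dominated by X (it gives Player 1 strictly more in every row), so Player 2 never plays it.
On the remaining 2×2 (R1, R2 vs X, Z):
Let Player 1 play R1 with probability p. Expected payoff against X: 8p + 4(1−p) = 4p + 4; against Z: 0p + 8(1−p) = −8p + 8.
Setting these equal: 4p + 4 = −8p + 8 ⇒ 12p = 4 ⇒ p = 1/3, and the value is (4)·(1/3) + 4 = 16/3.
For Player 2: with q = P(X), equating R1's and R2's payoffs gives 8q = −4q + 8 ⇒ q = 2/3.

16/3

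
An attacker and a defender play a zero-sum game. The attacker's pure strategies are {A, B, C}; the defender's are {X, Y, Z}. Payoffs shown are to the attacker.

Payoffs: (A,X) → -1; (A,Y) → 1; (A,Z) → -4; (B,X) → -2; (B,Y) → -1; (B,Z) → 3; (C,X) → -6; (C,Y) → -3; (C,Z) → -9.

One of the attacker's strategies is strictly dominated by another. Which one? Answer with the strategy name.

A gives a strictly higher payoff than C against every column: -1 > -6, 1 > -3, -4 > -9.
So C is strictly dominated and the attacker never plays it.

C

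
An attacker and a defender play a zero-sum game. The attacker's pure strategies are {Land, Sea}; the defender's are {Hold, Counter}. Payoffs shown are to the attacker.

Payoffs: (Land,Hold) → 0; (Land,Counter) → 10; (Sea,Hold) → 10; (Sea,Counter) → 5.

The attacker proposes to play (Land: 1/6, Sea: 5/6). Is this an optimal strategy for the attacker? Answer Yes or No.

No

Against Hold this mix gives (1/6)·0 + (5/6)·10 = 25/3.
Against Counter this mix gives (1/6)·10 + (5/6)·5 = 35/6.
The defender will play Counter, holding the attacker to 35/6. Shifting weight toward the row that does better against Counter would raise this floor (the equalizing mix achieves 20/3 against both Counter and Hold), so the proposed strategy is not optimal.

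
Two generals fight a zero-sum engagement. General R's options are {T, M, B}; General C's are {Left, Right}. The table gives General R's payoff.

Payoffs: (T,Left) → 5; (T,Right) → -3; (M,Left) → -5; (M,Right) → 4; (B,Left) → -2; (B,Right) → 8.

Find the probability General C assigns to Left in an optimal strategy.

Row minima: T → -3, M → -5, B → -2; maximin = -2.
Column maxima: Left → 5, Right → 8; minimax = 5.
-2 ≠ 5, so there is no saddle point; optimal play is mixed.
M is strictly dominated by B, so General R never plays it.
On the remaining 2×2 (T, B vs Left, Right):
Let General R play T with probability p. Expected payoff against Left: 5p + (-2)(1−p) = 7p − 2; against Right: (-3)p + 8(1−p) = −11p + 8.
Setting these equal: 7p − 2 = −11p + 8 ⇒ 18p = 10 ⇒ p = 5/9, and the value is (7)·(5/9) − 2 = 17/9.
For General C: with q = P(Left), equating T's and B's payoffs gives 8q − 3 = −10q + 8 ⇒ q = 11/18.

11/18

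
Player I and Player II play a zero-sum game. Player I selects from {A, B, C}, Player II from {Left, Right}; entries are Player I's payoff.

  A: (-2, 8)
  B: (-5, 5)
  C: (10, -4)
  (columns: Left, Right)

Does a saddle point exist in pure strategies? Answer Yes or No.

Row minima: A → -2, B → -5, C → -4; maximin = -2.
Column maxima: Left → 10, Right → 8; minimax = 8.
-2 ≠ 8, so no pure-strategy equilibrium exists.

No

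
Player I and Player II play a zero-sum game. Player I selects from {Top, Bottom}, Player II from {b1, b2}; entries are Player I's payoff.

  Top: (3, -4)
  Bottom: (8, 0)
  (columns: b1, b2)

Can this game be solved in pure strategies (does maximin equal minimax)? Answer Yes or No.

Row minima: Top → -4, Bottom → 0; maximin = 0.
Column maxima: b1 → 8, b2 → 0; minimax = 0.
maximin = minimax = 0, so a saddle point exists.

Yes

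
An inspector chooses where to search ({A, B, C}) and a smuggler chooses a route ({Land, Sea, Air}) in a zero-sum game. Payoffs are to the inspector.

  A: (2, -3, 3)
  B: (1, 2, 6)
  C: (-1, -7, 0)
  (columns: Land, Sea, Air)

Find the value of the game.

Row minima: A → -3, B → 1, C → -7; maximin = 1.
Column maxima: Land → 2, Sea → 2, Air → 6; minimax = 2.
1 ≠ 2, so there is no saddle point; optimal play is mixed.
C is strictly dominated by A, so the inspector never plays it.
Air is strictly dominated by Land (it gives the inspector strictly more in every row), so the smuggler never plays it.
On the remaining 2×2 (A, B vs Land, Sea):
Let the inspector play A with probability p. Expected payoff against Land: 2p + 1(1−p) = p + 1; against Sea: (-3)p + 2(1−p) = −5p + 2.
Setting these equal: p + 1 = −5p + 2 ⇒ 6p = 1 ⇒ p = 1/6, and the value is (1)·(1/6) + 1 = 7/6.
For the smuggler: with q = P(Land), equating A's and B's payoffs gives 5q − 3 = −q + 2 ⇒ q = 5/6.

7/6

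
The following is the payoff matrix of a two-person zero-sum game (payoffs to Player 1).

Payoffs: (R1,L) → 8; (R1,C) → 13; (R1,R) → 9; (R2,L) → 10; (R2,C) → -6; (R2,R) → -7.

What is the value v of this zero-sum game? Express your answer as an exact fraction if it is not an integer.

Row minima: R1 → 8, R2 → -7; maximin = 8.
Column maxima: L → 10, C → 13, R → 9; minimax = 9.
8 ≠ 9, so there is no saddle point; optimal play is mixed.
C is strictly dominated by R (it gives Player 1 strictly more in every row), so Player 2 never plays it.
On the remaining 2×2 (R1, R2 vs L, R):
Let Player 1 play R1 with probability p. Expected payoff against L: 8p + 10(1−p) = −2p + 10; against R: 9p + (-7)(1−p) = 16p − 7.
Setting these equal: −2p + 10 = 16p − 7 ⇒ −18p = -17 ⇒ p = 17/18, and the value is (-2)·(17/18) + 10 = 73/9.
For Player 2: with q = P(L), equating R1's and R2's payoffs gives −q + 9 = 17q − 7 ⇒ q = 8/9.

73/9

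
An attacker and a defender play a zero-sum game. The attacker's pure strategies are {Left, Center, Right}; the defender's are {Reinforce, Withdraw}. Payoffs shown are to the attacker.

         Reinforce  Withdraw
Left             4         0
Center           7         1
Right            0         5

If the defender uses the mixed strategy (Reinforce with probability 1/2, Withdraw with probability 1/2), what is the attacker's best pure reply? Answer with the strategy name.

Center

Expected payoff of Left: (1/2)·4 + (1/2)·0 = 2.
Expected payoff of Center: (1/2)·7 + (1/2)·1 = 4.
Expected payoff of Right: (1/2)·0 + (1/2)·5 = 5/2.
The largest is 4, so the attacker's best response is Center.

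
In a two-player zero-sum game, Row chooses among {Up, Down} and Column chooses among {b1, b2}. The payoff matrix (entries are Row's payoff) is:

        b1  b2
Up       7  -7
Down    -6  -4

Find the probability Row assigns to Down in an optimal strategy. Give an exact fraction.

Row minima: Up → -7, Down → -6; maximin = -6.
Column maxima: b1 → 7, b2 → -4; minimax = -4.
-6 ≠ -4, so there is no saddle point; optimal play is mixed.
Let Row play Up with probability p. Expected payoff against b1: 7p + (-6)(1−p) = 13p − 6; against b2: (-7)p + (-4)(1−p) = −3p − 4.
Setting these equal: 13p − 6 = −3p − 4 ⇒ 16p = 2 ⇒ p = 1/8, and the value is (13)·(1/8) − 6 = -35/8.
For Column: with q = P(b1), equating Up's and Down's payoffs gives 14q − 7 = −2q − 4 ⇒ q = 3/16.

7/8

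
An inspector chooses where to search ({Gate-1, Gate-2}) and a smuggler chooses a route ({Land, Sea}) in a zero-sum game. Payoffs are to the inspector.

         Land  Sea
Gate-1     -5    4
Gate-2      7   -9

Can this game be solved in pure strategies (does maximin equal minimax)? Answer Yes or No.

Row minima: Gate-1 → -5, Gate-2 → -9; maximin = -5.
Column maxima: Land → 7, Sea → 4; minimax = 4.
-5 ≠ 4, so no pure-strategy equilibrium exists.

No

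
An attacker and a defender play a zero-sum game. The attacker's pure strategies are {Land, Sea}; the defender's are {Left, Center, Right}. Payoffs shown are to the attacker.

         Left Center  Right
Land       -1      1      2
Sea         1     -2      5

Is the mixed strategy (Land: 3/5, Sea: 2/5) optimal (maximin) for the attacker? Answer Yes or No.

Yes

Against Left this mix gives (3/5)·(-1) + (2/5)·1 = -1/5.
Against Center this mix gives (3/5)·1 + (2/5)·(-2) = -1/5.
Against Right this mix gives (3/5)·2 + (2/5)·5 = 16/5.
All of the defender's active replies (Left, Center) yield -1/5, and no column does worse for the attacker. The mix makes the defender indifferent and guarantees -1/5, so it is optimal.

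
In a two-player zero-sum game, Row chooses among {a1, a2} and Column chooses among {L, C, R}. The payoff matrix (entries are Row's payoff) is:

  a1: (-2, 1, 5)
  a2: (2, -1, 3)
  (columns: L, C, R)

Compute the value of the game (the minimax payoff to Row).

Row minima: a1 → -2, a2 → -1; maximin = -1.
Column maxima: L → 2, C → 1, R → 5; minimax = 1.
-1 ≠ 1, so there is no saddle point; optimal play is mixed.
R is strictly dominated by L (it gives Row strictly more in every row), so Column never plays it.
On the remaining 2×2 (a1, a2 vs L, C):
Let Row play a1 with probability p. Expected payoff against L: (-2)p + 2(1−p) = −4p + 2; against C: 1p + (-1)(1−p) = 2p − 1.
Setting these equal: −4p + 2 = 2p − 1 ⇒ −6p = -3 ⇒ p = 1/2, and the value is (-4)·(1/2) + 2 = 0.
For Column: with q = P(L), equating a1's and a2's payoffs gives −3q + 1 = 3q − 1 ⇒ q = 1/3.

0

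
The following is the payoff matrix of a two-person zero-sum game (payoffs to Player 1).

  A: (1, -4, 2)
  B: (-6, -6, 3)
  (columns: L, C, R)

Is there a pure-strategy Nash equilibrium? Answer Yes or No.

Yes

Row minima: A → -4, B → -6; maximin = -4.
Column maxima: L → 1, C → -4, R → 3; minimax = -4.
maximin = minimax = -4, so a saddle point exists.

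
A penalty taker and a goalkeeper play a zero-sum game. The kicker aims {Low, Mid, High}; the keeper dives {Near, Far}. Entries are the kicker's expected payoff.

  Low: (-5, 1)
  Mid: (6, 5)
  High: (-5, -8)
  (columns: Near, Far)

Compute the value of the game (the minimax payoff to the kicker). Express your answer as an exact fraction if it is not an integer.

5

Row minima: Low → -5, Mid → 5, High → -8; maximin = 5.
Column maxima: Near → 6, Far → 5; minimax = 5.
Since maximin = minimax = 5, there is a saddle point and the value is 5.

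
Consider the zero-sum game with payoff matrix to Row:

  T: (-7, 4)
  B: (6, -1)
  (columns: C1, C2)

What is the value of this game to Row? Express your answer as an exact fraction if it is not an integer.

17/18

Row minima: T → -7, B → -1; maximin = -1.
Column maxima: C1 → 6, C2 → 4; minimax = 4.
-1 ≠ 4, so there is no saddle point; optimal play is mixed.
Let Row play T with probability p. Expected payoff against C1: (-7)p + 6(1−p) = −13p + 6; against C2: 4p + (-1)(1−p) = 5p − 1.
Setting these equal: −13p + 6 = 5p − 1 ⇒ −18p = -7 ⇒ p = 7/18, and the value is (-13)·(7/18) + 6 = 17/18.
For Column: with q = P(C1), equating T's and B's payoffs gives −11q + 4 = 7q − 1 ⇒ q = 5/18.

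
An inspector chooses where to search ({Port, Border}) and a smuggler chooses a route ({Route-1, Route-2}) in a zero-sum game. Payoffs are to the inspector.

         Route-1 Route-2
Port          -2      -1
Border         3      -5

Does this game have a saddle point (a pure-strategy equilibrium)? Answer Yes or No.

No

Row minima: Port → -2, Border → -5; maximin = -2.
Column maxima: Route-1 → 3, Route-2 → -1; minimax = -1.
-2 ≠ -1, so no pure-strategy equilibrium exists.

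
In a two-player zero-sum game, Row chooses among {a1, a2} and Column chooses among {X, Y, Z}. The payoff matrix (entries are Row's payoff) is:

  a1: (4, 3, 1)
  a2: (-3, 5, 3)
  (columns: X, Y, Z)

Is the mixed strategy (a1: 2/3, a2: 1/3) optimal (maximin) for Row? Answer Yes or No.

Yes

Against X this mix gives (2/3)·4 + (1/3)·(-3) = 5/3.
Against Y this mix gives (2/3)·3 + (1/3)·5 = 11/3.
Against Z this mix gives (2/3)·1 + (1/3)·3 = 5/3.
All of Column's active replies (X, Z) yield 5/3, and no column does worse for Row. The mix makes Column indifferent and guarantees 5/3, so it is optimal.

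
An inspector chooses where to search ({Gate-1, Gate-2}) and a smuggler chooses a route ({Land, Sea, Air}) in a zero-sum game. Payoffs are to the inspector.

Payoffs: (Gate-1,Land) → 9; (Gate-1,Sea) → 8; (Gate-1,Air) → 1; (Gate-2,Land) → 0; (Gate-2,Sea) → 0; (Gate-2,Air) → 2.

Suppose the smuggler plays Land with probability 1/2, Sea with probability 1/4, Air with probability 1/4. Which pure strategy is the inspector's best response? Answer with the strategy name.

Gate-1

Expected payoff of Gate-1: (1/2)·9 + (1/4)·8 + (1/4)·1 = 27/4.
Expected payoff of Gate-2: (1/2)·0 + (1/4)·0 + (1/4)·2 = 1/2.
The largest is 27/4, so the inspector's best response is Gate-1.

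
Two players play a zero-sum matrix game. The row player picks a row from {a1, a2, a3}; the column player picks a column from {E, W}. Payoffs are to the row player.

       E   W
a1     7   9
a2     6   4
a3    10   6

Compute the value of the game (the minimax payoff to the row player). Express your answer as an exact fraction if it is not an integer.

8

Row minima: a1 → 7, a2 → 4, a3 → 6; maximin = 7.
Column maxima: E → 10, W → 9; minimax = 9.
7 ≠ 9, so there is no saddle point; optimal play is mixed.
a2 is strictly dominated by a1, so the row player never plays it.
On the remaining 2×2 (a1, a3 vs E, W):
Let the row player play a1 with probability p. Expected payoff against E: 7p + 10(1−p) = −3p + 10; against W: 9p + 6(1−p) = 3p + 6.
Setting these equal: −3p + 10 = 3p + 6 ⇒ −6p = -4 ⇒ p = 2/3, and the value is (-3)·(2/3) + 10 = 8.
For the column player: with q = P(E), equating a1's and a3's payoffs gives −2q + 9 = 4q + 6 ⇒ q = 1/2.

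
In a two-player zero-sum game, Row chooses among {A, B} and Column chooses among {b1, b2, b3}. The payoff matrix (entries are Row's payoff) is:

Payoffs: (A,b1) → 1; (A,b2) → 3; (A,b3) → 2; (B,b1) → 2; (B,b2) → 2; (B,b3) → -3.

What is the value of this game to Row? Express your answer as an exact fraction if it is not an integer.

7/6

Row minima: A → 1, B → -3; maximin = 1.
Column maxima: b1 → 2, b2 → 3, b3 → 2; minimax = 2.
1 ≠ 2, so there is no saddle point; optimal play is mixed.
b2 is strictly dominated by b3 (it gives Row strictly more in every row), so Column never plays it.
On the remaining 2×2 (A, B vs b1, b3):
Let Row play A with probability p. Expected payoff against b1: 1p + 2(1−p) = −p + 2; against b3: 2p + (-3)(1−p) = 5p − 3.
Setting these equal: −p + 2 = 5p − 3 ⇒ −6p = -5 ⇒ p = 5/6, and the value is (-1)·(5/6) + 2 = 7/6.
For Column: with q = P(b1), equating A's and B's payoffs gives −q + 2 = 5q − 3 ⇒ q = 5/6.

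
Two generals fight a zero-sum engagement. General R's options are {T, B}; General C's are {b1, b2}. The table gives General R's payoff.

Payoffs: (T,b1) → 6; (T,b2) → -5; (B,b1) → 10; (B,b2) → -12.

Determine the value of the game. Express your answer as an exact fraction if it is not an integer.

-5

Row minima: T → -5, B → -12; maximin = -5.
Column maxima: b1 → 10, b2 → -5; minimax = -5.
Since maximin = minimax = -5, there is a saddle point and the value is -5.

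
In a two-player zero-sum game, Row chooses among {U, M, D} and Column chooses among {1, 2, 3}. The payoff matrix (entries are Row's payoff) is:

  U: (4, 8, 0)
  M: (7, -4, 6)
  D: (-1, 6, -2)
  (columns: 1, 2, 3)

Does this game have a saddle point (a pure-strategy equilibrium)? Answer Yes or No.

No

Row minima: U → 0, M → -4, D → -2; maximin = 0.
Column maxima: 1 → 7, 2 → 8, 3 → 6; minimax = 6.
0 ≠ 6, so no pure-strategy equilibrium exists.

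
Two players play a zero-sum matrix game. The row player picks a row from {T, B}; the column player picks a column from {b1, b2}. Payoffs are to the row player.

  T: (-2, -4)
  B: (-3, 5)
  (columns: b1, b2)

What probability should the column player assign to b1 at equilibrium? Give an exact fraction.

9/10

Row minima: T → -4, B → -3; maximin = -3.
Column maxima: b1 → -2, b2 → 5; minimax = -2.
-3 ≠ -2, so there is no saddle point; optimal play is mixed.
Let the row player play T with probability p. Expected payoff against b1: (-2)p + (-3)(1−p) = p − 3; against b2: (-4)p + 5(1−p) = −9p + 5.
Setting these equal: p − 3 = −9p + 5 ⇒ 10p = 8 ⇒ p = 4/5, and the value is (1)·(4/5) − 3 = -11/5.
For the column player: with q = P(b1), equating T's and B's payoffs gives 2q − 4 = −8q + 5 ⇒ q = 9/10.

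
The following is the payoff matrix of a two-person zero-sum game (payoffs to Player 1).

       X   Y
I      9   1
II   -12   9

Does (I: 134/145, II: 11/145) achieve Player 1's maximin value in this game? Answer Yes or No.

Against X this mix gives (134/145)·9 + (11/145)·(-12) = 1074/145.
Against Y this mix gives (134/145)·1 + (11/145)·9 = 233/145.
Player 2 will play Y, holding Player 1 to 233/145. Shifting weight toward the row that does better against Y would raise this floor (the equalizing mix achieves 93/29 against both Y and X), so the proposed strategy is not optimal.

No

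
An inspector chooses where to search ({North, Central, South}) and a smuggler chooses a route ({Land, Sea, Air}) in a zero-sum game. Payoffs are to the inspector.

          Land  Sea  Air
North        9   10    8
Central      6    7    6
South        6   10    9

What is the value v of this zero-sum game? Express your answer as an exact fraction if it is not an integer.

33/4

Row minima: North → 8, Central → 6, South → 6; maximin = 8.
Column maxima: Land → 9, Sea → 10, Air → 9; minimax = 9.
8 ≠ 9, so there is no saddle point; optimal play is mixed.
Central is strictly dominated by North, so the inspector never plays it.
Sea is strictly dominated by Land (it gives the inspector strictly more in every row), so the smuggler never plays it.
On the remaining 2×2 (North, South vs Land, Air):
Let the inspector play North with probability p. Expected payoff against Land: 9p + 6(1−p) = 3p + 6; against Air: 8p + 9(1−p) = −p + 9.
Setting these equal: 3p + 6 = −p + 9 ⇒ 4p = 3 ⇒ p = 3/4, and the value is (3)·(3/4) + 6 = 33/4.
For the smuggler: with q = P(Land), equating North's and South's payoffs gives q + 8 = −3q + 9 ⇒ q = 1/4.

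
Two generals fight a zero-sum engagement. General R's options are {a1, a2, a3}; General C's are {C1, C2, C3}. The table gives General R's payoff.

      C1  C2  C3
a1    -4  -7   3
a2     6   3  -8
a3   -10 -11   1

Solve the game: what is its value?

-47/21

Row minima: a1 → -7, a2 → -8, a3 → -11; maximin = -7.
Column maxima: C1 → 6, C2 → 3, C3 → 3; minimax = 3.
-7 ≠ 3, so there is no saddle point; optimal play is mixed.
a3 is strictly dominated by a1, so General R never plays it.
C1 is strictly dominated by C2 (it gives General R strictly more in every row), so General C never plays it.
On the remaining 2×2 (a1, a2 vs C2, C3):
Let General R play a1 with probability p. Expected payoff against C2: (-7)p + 3(1−p) = −10p + 3; against C3: 3p + (-8)(1−p) = 11p − 8.
Setting these equal: −10p + 3 = 11p − 8 ⇒ −21p = -11 ⇒ p = 11/21, and the value is (-10)·(11/21) + 3 = -47/21.
For General C: with q = P(C2), equating a1's and a2's payoffs gives −10q + 3 = 11q − 8 ⇒ q = 11/21.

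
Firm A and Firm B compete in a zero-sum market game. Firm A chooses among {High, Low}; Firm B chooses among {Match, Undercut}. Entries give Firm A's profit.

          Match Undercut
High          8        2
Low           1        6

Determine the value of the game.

46/11

Row minima: High → 2, Low → 1; maximin = 2.
Column maxima: Match → 8, Undercut → 6; minimax = 6.
2 ≠ 6, so there is no saddle point; optimal play is mixed.
Let Firm A play High with probability p. Expected payoff against Match: 8p + 1(1−p) = 7p + 1; against Undercut: 2p + 6(1−p) = −4p + 6.
Setting these equal: 7p + 1 = −4p + 6 ⇒ 11p = 5 ⇒ p = 5/11, and the value is (7)·(5/11) + 1 = 46/11.
For Firm B: with q = P(Match), equating High's and Low's payoffs gives 6q + 2 = −5q + 6 ⇒ q = 4/11.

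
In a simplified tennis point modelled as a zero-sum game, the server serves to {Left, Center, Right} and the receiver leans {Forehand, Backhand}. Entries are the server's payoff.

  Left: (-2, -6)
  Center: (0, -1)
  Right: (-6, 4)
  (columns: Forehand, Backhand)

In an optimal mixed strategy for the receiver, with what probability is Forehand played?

Row minima: Left → -6, Center → -1, Right → -6; maximin = -1.
Column maxima: Forehand → 0, Backhand → 4; minimax = 0.
-1 ≠ 0, so there is no saddle point; optimal play is mixed.
Left is strictly dominated by Center, so the server never plays it.
On the remaining 2×2 (Center, Right vs Forehand, Backhand):
Let the server play Center with probability p. Expected payoff against Forehand: 0p + (-6)(1−p) = 6p − 6; against Backhand: (-1)p + 4(1−p) = −5p + 4.
Setting these equal: 6p − 6 = −5p + 4 ⇒ 11p = 10 ⇒ p = 10/11, and the value is (6)·(10/11) − 6 = -6/11.
For the receiver: with q = P(Forehand), equating Center's and Right's payoffs gives q − 1 = −10q + 4 ⇒ q = 5/11.

5/11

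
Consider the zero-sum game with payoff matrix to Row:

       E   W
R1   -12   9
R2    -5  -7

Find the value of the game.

-129/23

Row minima: R1 → -12, R2 → -7; maximin = -7.
Column maxima: E → -5, W → 9; minimax = -5.
-7 ≠ -5, so there is no saddle point; optimal play is mixed.
Let Row play R1 with probability p. Expected payoff against E: (-12)p + (-5)(1−p) = −7p − 5; against W: 9p + (-7)(1−p) = 16p − 7.
Setting these equal: −7p − 5 = 16p − 7 ⇒ −23p = -2 ⇒ p = 2/23, and the value is (-7)·(2/23) − 5 = -129/23.
For Column: with q = P(E), equating R1's and R2's payoffs gives −21q + 9 = 2q − 7 ⇒ q = 16/23.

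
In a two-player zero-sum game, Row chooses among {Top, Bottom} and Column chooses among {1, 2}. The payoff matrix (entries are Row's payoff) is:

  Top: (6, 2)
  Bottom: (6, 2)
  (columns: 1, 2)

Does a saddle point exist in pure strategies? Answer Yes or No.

Row minima: Top → 2, Bottom → 2; maximin = 2.
Column maxima: 1 → 6, 2 → 2; minimax = 2.
maximin = minimax = 2, so a saddle point exists.

Yes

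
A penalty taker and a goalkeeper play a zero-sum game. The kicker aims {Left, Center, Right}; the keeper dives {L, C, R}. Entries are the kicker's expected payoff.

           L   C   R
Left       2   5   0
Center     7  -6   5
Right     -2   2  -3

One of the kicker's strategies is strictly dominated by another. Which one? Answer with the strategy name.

Left gives a strictly higher payoff than Right against every column: 2 > -2, 5 > 2, 0 > -3.
So Right is strictly dominated and the kicker never plays it.

Right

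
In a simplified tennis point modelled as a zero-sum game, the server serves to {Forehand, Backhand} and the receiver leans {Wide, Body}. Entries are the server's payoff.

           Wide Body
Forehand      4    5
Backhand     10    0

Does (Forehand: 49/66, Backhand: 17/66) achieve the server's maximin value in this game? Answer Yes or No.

Against Wide this mix gives (49/66)·4 + (17/66)·10 = 61/11.
Against Body this mix gives (49/66)·5 + (17/66)·0 = 245/66.
The receiver will play Body, holding the server to 245/66. Shifting weight toward the row that does better against Body would raise this floor (the equalizing mix achieves 50/11 against both Body and Wide), so the proposed strategy is not optimal.

No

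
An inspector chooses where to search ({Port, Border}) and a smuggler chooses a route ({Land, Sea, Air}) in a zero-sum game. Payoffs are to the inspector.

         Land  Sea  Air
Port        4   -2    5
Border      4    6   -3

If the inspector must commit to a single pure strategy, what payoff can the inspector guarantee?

Row minima: Port → -2, Border → -3.
The best of these is -2.

-2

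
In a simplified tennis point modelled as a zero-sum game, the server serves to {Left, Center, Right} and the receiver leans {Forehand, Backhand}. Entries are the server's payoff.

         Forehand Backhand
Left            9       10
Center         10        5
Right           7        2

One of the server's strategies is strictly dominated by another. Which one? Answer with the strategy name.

Right

Left gives a strictly higher payoff than Right against every column: 9 > 7, 10 > 2.
So Right is strictly dominated and the server never plays it.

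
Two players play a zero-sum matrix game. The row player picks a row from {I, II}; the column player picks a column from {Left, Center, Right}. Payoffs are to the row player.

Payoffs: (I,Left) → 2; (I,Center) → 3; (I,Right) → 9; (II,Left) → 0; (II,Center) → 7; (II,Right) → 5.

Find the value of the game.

2

Row minima: I → 2, II → 0; maximin = 2.
Column maxima: Left → 2, Center → 7, Right → 9; minimax = 2.
Since maximin = minimax = 2, there is a saddle point and the value is 2.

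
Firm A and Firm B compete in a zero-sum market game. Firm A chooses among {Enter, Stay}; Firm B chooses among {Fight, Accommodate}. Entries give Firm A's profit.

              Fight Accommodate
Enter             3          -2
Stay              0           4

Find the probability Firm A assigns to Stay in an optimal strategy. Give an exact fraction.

5/9

Row minima: Enter → -2, Stay → 0; maximin = 0.
Column maxima: Fight → 3, Accommodate → 4; minimax = 3.
0 ≠ 3, so there is no saddle point; optimal play is mixed.
Let Firm A play Enter with probability p. Expected payoff against Fight: 3p + 0(1−p) = 3p; against Accommodate: (-2)p + 4(1−p) = −6p + 4.
Setting these equal: 3p = −6p + 4 ⇒ 9p = 4 ⇒ p = 4/9, and the value is (3)·(4/9) = 4/3.
For Firm B: with q = P(Fight), equating Enter's and Stay's payoffs gives 5q − 2 = −4q + 4 ⇒ q = 2/3.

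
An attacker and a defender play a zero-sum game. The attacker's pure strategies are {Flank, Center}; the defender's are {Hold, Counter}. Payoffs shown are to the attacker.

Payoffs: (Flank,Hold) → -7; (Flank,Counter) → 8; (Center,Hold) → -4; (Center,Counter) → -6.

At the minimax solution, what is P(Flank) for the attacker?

Row minima: Flank → -7, Center → -6; maximin = -6.
Column maxima: Hold → -4, Counter → 8; minimax = -4.
-6 ≠ -4, so there is no saddle point; optimal play is mixed.
Let the attacker play Flank with probability p. Expected payoff against Hold: (-7)p + (-4)(1−p) = −3p − 4; against Counter: 8p + (-6)(1−p) = 14p − 6.
Setting these equal: −3p − 4 = 14p − 6 ⇒ −17p = -2 ⇒ p = 2/17, and the value is (-3)·(2/17) − 4 = -74/17.
For the defender: with q = P(Hold), equating Flank's and Center's payoffs gives −15q + 8 = 2q − 6 ⇒ q = 14/17.

2/17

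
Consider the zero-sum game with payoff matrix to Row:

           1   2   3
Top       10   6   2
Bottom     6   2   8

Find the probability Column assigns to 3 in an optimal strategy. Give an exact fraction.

2/5

Row minima: Top → 2, Bottom → 2; maximin = 2.
Column maxima: 1 → 10, 2 → 6, 3 → 8; minimax = 6.
2 ≠ 6, so there is no saddle point; optimal play is mixed.
1 is strictly dominated by 2 (it gives Row strictly more in every row), so Column never plays it.
On the remaining 2×2 (Top, Bottom vs 2, 3):
Let Row play Top with probability p. Expected payoff against 2: 6p + 2(1−p) = 4p + 2; against 3: 2p + 8(1−p) = −6p + 8.
Setting these equal: 4p + 2 = −6p + 8 ⇒ 10p = 6 ⇒ p = 3/5, and the value is (4)·(3/5) + 2 = 22/5.
For Column: with q = P(2), equating Top's and Bottom's payoffs gives 4q + 2 = −6q + 8 ⇒ q = 3/5.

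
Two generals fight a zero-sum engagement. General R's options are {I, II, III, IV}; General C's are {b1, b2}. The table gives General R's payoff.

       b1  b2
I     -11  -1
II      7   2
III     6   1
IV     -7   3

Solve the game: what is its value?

Row minima: I → -11, II → 2, III → 1, IV → -7; maximin = 2.
Column maxima: b1 → 7, b2 → 3; minimax = 3.
2 ≠ 3, so there is no saddle point; optimal play is mixed.
I is strictly dominated by II, so General R never plays it.
III is strictly dominated by II, so General R never plays it.
On the remaining 2×2 (II, IV vs b1, b2):
Let General R play II with probability p. Expected payoff against b1: 7p + (-7)(1−p) = 14p − 7; against b2: 2p + 3(1−p) = −p + 3.
Setting these equal: 14p − 7 = −p + 3 ⇒ 15p = 10 ⇒ p = 2/3, and the value is (14)·(2/3) − 7 = 7/3.
For General C: with q = P(b1), equating II's and IV's payoffs gives 5q + 2 = −10q + 3 ⇒ q = 1/15.

7/3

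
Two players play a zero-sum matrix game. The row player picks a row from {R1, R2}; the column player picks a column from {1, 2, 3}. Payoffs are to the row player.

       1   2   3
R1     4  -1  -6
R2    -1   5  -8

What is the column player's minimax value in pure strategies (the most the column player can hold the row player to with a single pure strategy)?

Column maxima: 1 → 4, 2 → 5, 3 → -6.
The smallest of these is -6.

-6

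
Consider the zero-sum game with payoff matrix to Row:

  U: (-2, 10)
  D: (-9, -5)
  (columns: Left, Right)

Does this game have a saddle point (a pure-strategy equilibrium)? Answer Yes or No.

Row minima: U → -2, D → -9; maximin = -2.
Column maxima: Left → -2, Right → 10; minimax = -2.
maximin = minimax = -2, so a saddle point exists.

Yes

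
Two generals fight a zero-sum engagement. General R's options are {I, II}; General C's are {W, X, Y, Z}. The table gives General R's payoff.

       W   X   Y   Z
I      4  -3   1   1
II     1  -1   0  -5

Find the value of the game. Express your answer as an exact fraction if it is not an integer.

-2

Row minima: I → -3, II → -5; maximin = -3.
Column maxima: W → 4, X → -1, Y → 1, Z → 1; minimax = -1.
-3 ≠ -1, so there is no saddle point; optimal play is mixed.
W is strictly dominated by X (it gives General R strictly more in every row), so General C never plays it.
Y is strictly dominated by X (it gives General R strictly more in every row), so General C never plays it.
On the remaining 2×2 (I, II vs X, Z):
Let General R play I with probability p. Expected payoff against X: (-3)p + (-1)(1−p) = −2p − 1; against Z: 1p + (-5)(1−p) = 6p − 5.
Setting these equal: −2p − 1 = 6p − 5 ⇒ −8p = -4 ⇒ p = 1/2, and the value is (-2)·(1/2) − 1 = -2.
For General C: with q = P(X), equating I's and II's payoffs gives −4q + 1 = 4q − 5 ⇒ q = 3/4.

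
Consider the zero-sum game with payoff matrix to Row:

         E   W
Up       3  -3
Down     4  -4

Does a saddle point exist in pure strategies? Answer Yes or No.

Row minima: Up → -3, Down → -4; maximin = -3.
Column maxima: E → 4, W → -3; minimax = -3.
maximin = minimax = -3, so a saddle point exists.

Yes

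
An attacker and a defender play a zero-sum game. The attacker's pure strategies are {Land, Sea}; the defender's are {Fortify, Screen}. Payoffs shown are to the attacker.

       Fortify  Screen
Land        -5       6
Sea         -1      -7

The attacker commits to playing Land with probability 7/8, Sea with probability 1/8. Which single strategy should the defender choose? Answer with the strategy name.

Fortify

If the defender plays Fortify, the attacker's expected payoff is (7/8)·(-5) + (1/8)·(-1) = -9/2.
If the defender plays Screen, the attacker's expected payoff is (7/8)·6 + (1/8)·(-7) = 35/8.
The defender minimizes the attacker's payoff; the smallest is -9/2, so the best response is Fortify.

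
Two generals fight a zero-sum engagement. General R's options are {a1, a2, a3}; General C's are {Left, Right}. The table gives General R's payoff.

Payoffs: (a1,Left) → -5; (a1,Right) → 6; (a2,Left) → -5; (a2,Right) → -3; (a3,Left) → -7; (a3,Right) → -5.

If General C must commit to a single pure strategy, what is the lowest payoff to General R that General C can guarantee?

-5

Column maxima: Left → -5, Right → 6.
The smallest of these is -5.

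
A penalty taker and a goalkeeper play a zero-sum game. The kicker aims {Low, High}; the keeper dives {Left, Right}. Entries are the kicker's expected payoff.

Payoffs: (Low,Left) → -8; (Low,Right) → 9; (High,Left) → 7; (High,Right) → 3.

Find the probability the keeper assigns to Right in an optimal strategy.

5/7

Row minima: Low → -8, High → 3; maximin = 3.
Column maxima: Left → 7, Right → 9; minimax = 7.
3 ≠ 7, so there is no saddle point; optimal play is mixed.
Let the kicker play Low with probability p. Expected payoff against Left: (-8)p + 7(1−p) = −15p + 7; against Right: 9p + 3(1−p) = 6p + 3.
Setting these equal: −15p + 7 = 6p + 3 ⇒ −21p = -4 ⇒ p = 4/21, and the value is (-15)·(4/21) + 7 = 29/7.
For the keeper: with q = P(Left), equating Low's and High's payoffs gives −17q + 9 = 4q + 3 ⇒ q = 2/7.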